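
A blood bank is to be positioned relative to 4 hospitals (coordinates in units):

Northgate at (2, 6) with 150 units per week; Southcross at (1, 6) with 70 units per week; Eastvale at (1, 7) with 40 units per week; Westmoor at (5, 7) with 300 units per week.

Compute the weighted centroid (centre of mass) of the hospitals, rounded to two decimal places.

The minimiser of Σwᵢ‖p−pᵢ‖² is the weighted centroid p* = (Σwᵢpᵢ)/(Σwᵢ).
Σwᵢ = 560.
Σwᵢxᵢ = 150·2 + 70·1 + 40·1 + 300·5 = 1910.
Σwᵢyᵢ = 150·6 + 70·6 + 40·7 + 300·7 = 3700.
x* = 1910/560 = 3.41, y* = 3700/560 = 6.61.

(3.41, 6.61)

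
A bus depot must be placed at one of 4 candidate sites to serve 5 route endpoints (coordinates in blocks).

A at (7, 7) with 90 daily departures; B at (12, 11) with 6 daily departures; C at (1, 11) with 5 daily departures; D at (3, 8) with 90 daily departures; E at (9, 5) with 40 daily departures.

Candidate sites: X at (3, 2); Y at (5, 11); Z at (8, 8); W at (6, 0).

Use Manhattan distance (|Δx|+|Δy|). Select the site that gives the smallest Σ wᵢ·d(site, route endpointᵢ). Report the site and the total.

Total weighted distance at each candidate:
  X (3, 2): total = 1873
  Y (5, 11): total = 1452
  Z (8, 8): total = 882
  W (6, 0): total = 2212
Minimum is at Z with total 882 blocks.

Z, total 882 blocks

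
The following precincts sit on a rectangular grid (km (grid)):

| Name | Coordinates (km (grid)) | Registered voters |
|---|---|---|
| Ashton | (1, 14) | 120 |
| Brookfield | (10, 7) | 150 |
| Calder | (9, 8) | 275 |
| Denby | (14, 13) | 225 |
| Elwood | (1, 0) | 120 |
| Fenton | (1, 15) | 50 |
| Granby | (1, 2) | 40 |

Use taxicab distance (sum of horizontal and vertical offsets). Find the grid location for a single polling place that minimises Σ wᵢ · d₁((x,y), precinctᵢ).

(9, 8)

Manhattan distance separates: Σwᵢ(|x−xᵢ|+|y−yᵢ|) = Σwᵢ|x−xᵢ| + Σwᵢ|y−yᵢ|, so x and y are optimised independently as 1-D weighted medians.
Total weight W = 980; half = 490.
x-coordinate, sorted with cumulative weight:
  x=1 (Ashton, w=120) cum 120
  x=1 (Elwood, w=120) cum 240
  x=1 (Fenton, w=50) cum 290
  x=1 (Granby, w=40) cum 330
  x=9 (Calder, w=275) cum 605  ← median
  x=10 (Brookfield, w=150) cum 755
  x=14 (Denby, w=225) cum 980
⇒ x* = 9
y-coordinate, sorted with cumulative weight:
  y=0 (Elwood, w=120) cum 120
  y=2 (Granby, w=40) cum 160
  y=7 (Brookfield, w=150) cum 310
  y=8 (Calder, w=275) cum 585  ← median
  y=13 (Denby, w=225) cum 810
  y=14 (Ashton, w=120) cum 930
  y=15 (Fenton, w=50) cum 980
⇒ y* = 8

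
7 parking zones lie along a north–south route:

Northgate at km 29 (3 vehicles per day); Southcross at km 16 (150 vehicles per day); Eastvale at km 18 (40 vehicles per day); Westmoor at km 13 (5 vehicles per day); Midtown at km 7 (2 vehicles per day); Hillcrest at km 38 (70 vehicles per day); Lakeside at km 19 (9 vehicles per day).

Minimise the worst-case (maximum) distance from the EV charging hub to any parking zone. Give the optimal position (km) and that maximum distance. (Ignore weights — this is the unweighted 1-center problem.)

location 22.5, max distance 15.5

The 1-center on a line is the midpoint of the two extreme points: leftmost at 7, rightmost at 38.
Optimal location = (7 + 38)/2 = 22.5; maximum distance = (38 − 7)/2 = 15.5.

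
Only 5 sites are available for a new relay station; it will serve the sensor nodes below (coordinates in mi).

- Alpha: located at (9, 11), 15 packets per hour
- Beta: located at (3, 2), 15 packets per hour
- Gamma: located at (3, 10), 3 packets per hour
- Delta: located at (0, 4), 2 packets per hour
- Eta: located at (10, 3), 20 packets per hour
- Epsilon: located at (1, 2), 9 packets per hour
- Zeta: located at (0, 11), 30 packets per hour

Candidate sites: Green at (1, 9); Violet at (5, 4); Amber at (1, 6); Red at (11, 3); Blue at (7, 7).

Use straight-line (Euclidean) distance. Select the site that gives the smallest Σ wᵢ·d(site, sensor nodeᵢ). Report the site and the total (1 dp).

Total weighted distance at each candidate:
  Green (1, 9): total = 596.2
  Violet (5, 4): total = 592.6
  Amber (1, 6): total = 605.2
  Red (11, 3): total = 817.1
  Blue (7, 7): total = 605.5
Minimum is at Violet with total 592.6 mi.

Violet, total 592.6 mi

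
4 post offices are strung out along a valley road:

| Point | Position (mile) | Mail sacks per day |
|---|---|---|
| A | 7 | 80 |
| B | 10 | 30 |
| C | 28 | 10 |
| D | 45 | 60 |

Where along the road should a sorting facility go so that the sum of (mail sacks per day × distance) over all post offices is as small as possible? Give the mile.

x = 10

For a sum of weighted absolute distances on a line, the optimum is the weighted median (not the mean). Total weight W = 180; half-weight = 90.
Sort by position and accumulate weight:
  mile 7 (A, w=80) → cum 80
  mile 10 (B, w=30) → cum 110  ≥ 90 → median here
  mile 28 (C, w=10) → cum 120
  mile 45 (D, w=60) → cum 180
Optimal location: mile 10.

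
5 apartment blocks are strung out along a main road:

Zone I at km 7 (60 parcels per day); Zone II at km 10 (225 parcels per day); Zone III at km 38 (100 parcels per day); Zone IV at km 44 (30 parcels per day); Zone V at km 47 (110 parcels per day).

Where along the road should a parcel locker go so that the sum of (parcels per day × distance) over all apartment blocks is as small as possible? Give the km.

x = 10

For a sum of weighted absolute distances on a line, the optimum is the weighted median (not the mean). Total weight W = 525; half-weight = 262.5.
Sort by position and accumulate weight:
  km 7 (Zone I, w=60) → cum 60
  km 10 (Zone II, w=225) → cum 285  ≥ 262.5 → median here
  km 38 (Zone III, w=100) → cum 385
  km 44 (Zone IV, w=30) → cum 415
  km 47 (Zone V, w=110) → cum 525
Optimal location: km 10.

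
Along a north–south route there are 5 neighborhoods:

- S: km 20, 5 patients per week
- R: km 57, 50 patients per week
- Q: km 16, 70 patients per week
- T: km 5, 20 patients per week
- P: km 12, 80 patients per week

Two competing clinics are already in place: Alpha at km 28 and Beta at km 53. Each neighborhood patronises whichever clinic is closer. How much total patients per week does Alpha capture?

175

The indifferent point is the midpoint (28+53)/2 = 40.5; neighborhoods left of it (closer to Alpha at 28) go to Alpha, those right go to Beta.
  T at 5 (w=20) → Alpha
  P at 12 (w=80) → Alpha
  Q at 16 (w=70) → Alpha
  S at 20 (w=5) → Alpha
  R at 57 (w=50) → Beta
Alpha captures 175; Beta captures 50.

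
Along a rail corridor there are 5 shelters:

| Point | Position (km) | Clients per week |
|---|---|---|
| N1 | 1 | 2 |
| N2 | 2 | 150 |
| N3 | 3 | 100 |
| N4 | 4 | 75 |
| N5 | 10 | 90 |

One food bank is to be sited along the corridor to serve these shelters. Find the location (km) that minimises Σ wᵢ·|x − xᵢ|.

For a sum of weighted absolute distances on a line, the optimum is the weighted median (not the mean). Total weight W = 417; half-weight = 208.5.
Sort by position and accumulate weight:
  km 1 (N1, w=2) → cum 2
  km 2 (N2, w=150) → cum 152
  km 3 (N3, w=100) → cum 252  ≥ 208.5 → median here
  km 4 (N4, w=75) → cum 327
  km 10 (N5, w=90) → cum 417
Optimal location: km 3.

x = 3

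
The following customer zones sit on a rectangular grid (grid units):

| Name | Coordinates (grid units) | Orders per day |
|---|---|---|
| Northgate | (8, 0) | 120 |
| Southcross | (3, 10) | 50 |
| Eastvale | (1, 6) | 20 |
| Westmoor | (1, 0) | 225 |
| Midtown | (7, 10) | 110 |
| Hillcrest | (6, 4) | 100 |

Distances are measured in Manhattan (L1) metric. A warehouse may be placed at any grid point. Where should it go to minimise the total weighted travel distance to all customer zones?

(6, 0)

Manhattan distance separates: Σwᵢ(|x−xᵢ|+|y−yᵢ|) = Σwᵢ|x−xᵢ| + Σwᵢ|y−yᵢ|, so x and y are optimised independently as 1-D weighted medians.
Total weight W = 625; half = 312.5.
x-coordinate, sorted with cumulative weight:
  x=1 (Eastvale, w=20) cum 20
  x=1 (Westmoor, w=225) cum 245
  x=3 (Southcross, w=50) cum 295
  x=6 (Hillcrest, w=100) cum 395  ← median
  x=7 (Midtown, w=110) cum 505
  x=8 (Northgate, w=120) cum 625
⇒ x* = 6
y-coordinate, sorted with cumulative weight:
  y=0 (Northgate, w=120) cum 120
  y=0 (Westmoor, w=225) cum 345  ← median
  y=4 (Hillcrest, w=100) cum 445
  y=6 (Eastvale, w=20) cum 465
  y=10 (Southcross, w=50) cum 515
  y=10 (Midtown, w=110) cum 625
⇒ y* = 0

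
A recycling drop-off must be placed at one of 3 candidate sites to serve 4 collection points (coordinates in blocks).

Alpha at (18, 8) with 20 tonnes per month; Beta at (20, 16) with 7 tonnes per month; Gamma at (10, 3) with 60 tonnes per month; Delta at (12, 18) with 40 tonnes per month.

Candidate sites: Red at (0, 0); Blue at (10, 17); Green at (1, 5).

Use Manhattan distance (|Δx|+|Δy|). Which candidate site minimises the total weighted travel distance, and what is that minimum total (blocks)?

Blue, total 1377 blocks

Total weighted distance at each candidate:
  Red (0, 0): total = 2752
  Blue (10, 17): total = 1377
  Green (1, 5): total = 2230
Minimum is at Blue with total 1377 blocks.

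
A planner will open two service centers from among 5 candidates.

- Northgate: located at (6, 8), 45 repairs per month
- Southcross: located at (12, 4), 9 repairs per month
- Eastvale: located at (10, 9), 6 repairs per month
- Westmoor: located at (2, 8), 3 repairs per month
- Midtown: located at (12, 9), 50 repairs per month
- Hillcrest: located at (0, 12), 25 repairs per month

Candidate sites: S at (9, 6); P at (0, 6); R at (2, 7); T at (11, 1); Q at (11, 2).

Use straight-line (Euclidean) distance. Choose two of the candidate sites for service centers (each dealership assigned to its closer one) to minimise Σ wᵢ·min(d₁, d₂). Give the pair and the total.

Evaluate every pair (each demand assigned to the nearer of the two):
  {S, R}: total = 563.4
  {S, P}: total = 584.3
  {S, Q}: total = 705.7
  {S, T}: total = 714.1
  {R, Q}: total = 739.3
  {R, T}: total = 803.1
  {P, Q}: total = 859.2
  {P, T}: total = 923.0
  {P, R}: total = 976.5
  {T, Q}: total = 1171.7
Best pair: {S, R} with total 563.4.

{S, R}, total 563.4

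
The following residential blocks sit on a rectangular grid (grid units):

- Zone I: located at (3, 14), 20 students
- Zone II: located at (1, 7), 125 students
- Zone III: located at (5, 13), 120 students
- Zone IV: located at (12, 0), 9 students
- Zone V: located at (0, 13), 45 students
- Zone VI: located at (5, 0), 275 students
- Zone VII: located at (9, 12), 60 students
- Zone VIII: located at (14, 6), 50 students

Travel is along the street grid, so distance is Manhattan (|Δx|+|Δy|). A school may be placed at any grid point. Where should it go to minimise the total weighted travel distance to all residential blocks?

Manhattan distance separates: Σwᵢ(|x−xᵢ|+|y−yᵢ|) = Σwᵢ|x−xᵢ| + Σwᵢ|y−yᵢ|, so x and y are optimised independently as 1-D weighted medians.
Total weight W = 704; half = 352.
x-coordinate, sorted with cumulative weight:
  x=0 (Zone V, w=45) cum 45
  x=1 (Zone II, w=125) cum 170
  x=3 (Zone I, w=20) cum 190
  x=5 (Zone III, w=120) cum 310
  x=5 (Zone VI, w=275) cum 585  ← median
  x=9 (Zone VII, w=60) cum 645
  x=12 (Zone IV, w=9) cum 654
  x=14 (Zone VIII, w=50) cum 704
⇒ x* = 5
y-coordinate, sorted with cumulative weight:
  y=0 (Zone IV, w=9) cum 9
  y=0 (Zone VI, w=275) cum 284
  y=6 (Zone VIII, w=50) cum 334
  y=7 (Zone II, w=125) cum 459  ← median
  y=12 (Zone VII, w=60) cum 519
  y=13 (Zone III, w=120) cum 639
  y=13 (Zone V, w=45) cum 684
  y=14 (Zone I, w=20) cum 704
⇒ y* = 7

(5, 7)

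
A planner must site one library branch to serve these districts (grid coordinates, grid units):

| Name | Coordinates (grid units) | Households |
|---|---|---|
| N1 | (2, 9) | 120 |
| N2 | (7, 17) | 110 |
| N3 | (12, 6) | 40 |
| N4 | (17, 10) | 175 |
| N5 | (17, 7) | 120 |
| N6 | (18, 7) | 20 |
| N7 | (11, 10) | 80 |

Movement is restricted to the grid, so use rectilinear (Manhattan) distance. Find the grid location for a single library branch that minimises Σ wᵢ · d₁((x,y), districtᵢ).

(12, 10)

Manhattan distance separates: Σwᵢ(|x−xᵢ|+|y−yᵢ|) = Σwᵢ|x−xᵢ| + Σwᵢ|y−yᵢ|, so x and y are optimised independently as 1-D weighted medians.
Total weight W = 665; half = 332.5.
x-coordinate, sorted with cumulative weight:
  x=2 (N1, w=120) cum 120
  x=7 (N2, w=110) cum 230
  x=11 (N7, w=80) cum 310
  x=12 (N3, w=40) cum 350  ← median
  x=17 (N4, w=175) cum 525
  x=17 (N5, w=120) cum 645
  x=18 (N6, w=20) cum 665
⇒ x* = 12
y-coordinate, sorted with cumulative weight:
  y=6 (N3, w=40) cum 40
  y=7 (N5, w=120) cum 160
  y=7 (N6, w=20) cum 180
  y=9 (N1, w=120) cum 300
  y=10 (N4, w=175) cum 475  ← median
  y=10 (N7, w=80) cum 555
  y=17 (N2, w=110) cum 665
⇒ y* = 10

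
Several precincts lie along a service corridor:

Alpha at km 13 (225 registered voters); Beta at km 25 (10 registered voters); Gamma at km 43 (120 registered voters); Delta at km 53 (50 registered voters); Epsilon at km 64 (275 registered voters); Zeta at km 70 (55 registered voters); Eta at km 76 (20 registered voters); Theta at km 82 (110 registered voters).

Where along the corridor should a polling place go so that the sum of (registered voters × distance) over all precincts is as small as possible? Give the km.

For a sum of weighted absolute distances on a line, the optimum is the weighted median (not the mean). Total weight W = 865; half-weight = 432.5.
Sort by position and accumulate weight:
  km 13 (Alpha, w=225) → cum 225
  km 25 (Beta, w=10) → cum 235
  km 43 (Gamma, w=120) → cum 355
  km 53 (Delta, w=50) → cum 405
  km 64 (Epsilon, w=275) → cum 680  ≥ 432.5 → median here
  km 70 (Zeta, w=55) → cum 735
  km 76 (Eta, w=20) → cum 755
  km 82 (Theta, w=110) → cum 865
Optimal location: km 64.

x = 64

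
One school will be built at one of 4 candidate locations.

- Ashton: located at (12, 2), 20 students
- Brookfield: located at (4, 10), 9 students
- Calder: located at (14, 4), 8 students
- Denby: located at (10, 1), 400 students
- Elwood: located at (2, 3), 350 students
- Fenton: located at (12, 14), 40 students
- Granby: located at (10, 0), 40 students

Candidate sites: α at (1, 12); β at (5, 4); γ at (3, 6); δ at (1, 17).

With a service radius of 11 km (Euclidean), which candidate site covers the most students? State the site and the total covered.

β, covering 827

Coverage radius r = 11 km; a point is covered iff (Δx)²+(Δy)² ≤ 11² = 121.
  α (1, 12): covers {Brookfield, Elwood} → 359
  β (5, 4): covers {Ashton, Brookfield, Calder, Denby, Elwood, Granby} → 827
  γ (3, 6): covers {Ashton, Brookfield, Denby, Elwood, Granby} → 819
  δ (1, 17): covers {Brookfield} → 9
Maximum coverage at β: 827 students.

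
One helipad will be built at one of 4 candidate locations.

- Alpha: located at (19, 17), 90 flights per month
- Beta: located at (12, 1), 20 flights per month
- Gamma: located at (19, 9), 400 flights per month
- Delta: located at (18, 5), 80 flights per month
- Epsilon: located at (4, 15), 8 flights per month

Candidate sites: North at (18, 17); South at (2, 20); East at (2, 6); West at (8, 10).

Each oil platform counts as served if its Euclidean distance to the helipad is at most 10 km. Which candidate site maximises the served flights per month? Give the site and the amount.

North, covering 490

Coverage radius r = 10 km; a point is covered iff (Δx)²+(Δy)² ≤ 10² = 100.
  North (18, 17): covers {Alpha, Gamma} → 490
  South (2, 20): covers {Epsilon} → 8
  East (2, 6): covers {Epsilon} → 8
  West (8, 10): covers {Beta, Epsilon} → 28
Maximum coverage at North: 490 flights per month.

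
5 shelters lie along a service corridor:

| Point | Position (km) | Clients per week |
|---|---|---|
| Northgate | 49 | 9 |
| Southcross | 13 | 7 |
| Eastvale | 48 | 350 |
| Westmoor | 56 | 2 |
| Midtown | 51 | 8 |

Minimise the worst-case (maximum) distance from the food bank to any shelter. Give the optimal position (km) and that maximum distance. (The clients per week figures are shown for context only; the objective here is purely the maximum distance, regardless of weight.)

location 34.5, max distance 21.5

The 1-center on a line is the midpoint of the two extreme points: leftmost at 13, rightmost at 56.
Optimal location = (13 + 56)/2 = 34.5; maximum distance = (56 − 13)/2 = 21.5.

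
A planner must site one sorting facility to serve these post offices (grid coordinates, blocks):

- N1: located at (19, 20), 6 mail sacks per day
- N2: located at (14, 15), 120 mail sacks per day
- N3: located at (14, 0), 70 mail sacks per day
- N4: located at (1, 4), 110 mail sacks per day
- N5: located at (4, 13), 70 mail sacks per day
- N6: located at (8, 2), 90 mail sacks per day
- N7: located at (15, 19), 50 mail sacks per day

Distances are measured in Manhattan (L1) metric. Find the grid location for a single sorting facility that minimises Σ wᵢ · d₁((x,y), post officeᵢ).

Manhattan distance separates: Σwᵢ(|x−xᵢ|+|y−yᵢ|) = Σwᵢ|x−xᵢ| + Σwᵢ|y−yᵢ|, so x and y are optimised independently as 1-D weighted medians.
Total weight W = 516; half = 258.
x-coordinate, sorted with cumulative weight:
  x=1 (N4, w=110) cum 110
  x=4 (N5, w=70) cum 180
  x=8 (N6, w=90) cum 270  ← median
  x=14 (N2, w=120) cum 390
  x=14 (N3, w=70) cum 460
  x=15 (N7, w=50) cum 510
  x=19 (N1, w=6) cum 516
⇒ x* = 8
y-coordinate, sorted with cumulative weight:
  y=0 (N3, w=70) cum 70
  y=2 (N6, w=90) cum 160
  y=4 (N4, w=110) cum 270  ← median
  y=13 (N5, w=70) cum 340
  y=15 (N2, w=120) cum 460
  y=19 (N7, w=50) cum 510
  y=20 (N1, w=6) cum 516
⇒ y* = 4

(8, 4)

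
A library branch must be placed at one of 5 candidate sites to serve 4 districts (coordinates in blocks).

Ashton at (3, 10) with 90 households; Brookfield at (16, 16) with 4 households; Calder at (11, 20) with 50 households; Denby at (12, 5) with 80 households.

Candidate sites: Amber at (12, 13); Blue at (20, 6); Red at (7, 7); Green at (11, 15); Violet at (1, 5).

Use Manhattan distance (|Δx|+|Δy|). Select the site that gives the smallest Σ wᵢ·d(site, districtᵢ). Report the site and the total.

Total weighted distance at each candidate:
  Amber (12, 13): total = 2148
  Blue (20, 6): total = 3816
  Red (7, 7): total = 2112
  Green (11, 15): total = 2324
  Violet (1, 5): total = 2864
Minimum is at Red with total 2112 blocks.

Red, total 2112 blocks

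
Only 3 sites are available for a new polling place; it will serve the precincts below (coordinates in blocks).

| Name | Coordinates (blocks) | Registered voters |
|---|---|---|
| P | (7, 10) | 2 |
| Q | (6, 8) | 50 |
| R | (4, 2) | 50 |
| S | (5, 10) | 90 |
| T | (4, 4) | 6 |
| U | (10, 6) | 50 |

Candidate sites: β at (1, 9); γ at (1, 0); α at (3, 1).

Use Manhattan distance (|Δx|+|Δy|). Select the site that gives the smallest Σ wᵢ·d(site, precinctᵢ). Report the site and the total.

Total weighted distance at each candidate:
  β (1, 9): total = 1912
  γ (1, 0): total = 2984
  α (3, 1): total = 2240
Minimum is at β with total 1912 blocks.

β, total 1912 blocks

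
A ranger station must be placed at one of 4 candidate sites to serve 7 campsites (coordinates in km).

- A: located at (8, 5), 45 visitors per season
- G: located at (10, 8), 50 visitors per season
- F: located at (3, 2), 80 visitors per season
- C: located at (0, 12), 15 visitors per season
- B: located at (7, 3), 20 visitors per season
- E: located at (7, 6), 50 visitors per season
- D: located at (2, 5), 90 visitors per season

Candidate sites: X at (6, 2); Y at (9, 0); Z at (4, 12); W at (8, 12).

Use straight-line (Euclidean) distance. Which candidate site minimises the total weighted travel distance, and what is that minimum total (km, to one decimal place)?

Total weighted distance at each candidate:
  X (6, 2): total = 1622.2
  Y (9, 0): total = 2526.1
  Z (4, 12): total = 2767.7
  W (8, 12): total = 2868.0
Minimum is at X with total 1622.2 km.

X, total 1622.2 km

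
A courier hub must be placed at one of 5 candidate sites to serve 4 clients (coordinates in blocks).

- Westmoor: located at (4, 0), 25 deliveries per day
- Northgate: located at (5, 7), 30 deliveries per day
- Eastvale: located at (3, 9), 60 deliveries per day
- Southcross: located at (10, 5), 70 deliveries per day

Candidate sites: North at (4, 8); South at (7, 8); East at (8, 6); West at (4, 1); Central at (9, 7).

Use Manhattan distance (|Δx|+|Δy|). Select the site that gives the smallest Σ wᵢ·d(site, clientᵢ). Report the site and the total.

North, total 1010 blocks

Total weighted distance at each candidate:
  North (4, 8): total = 1010
  South (7, 8): total = 1085
  East (8, 6): total = 1060
  West (4, 1): total = 1475
  Central (9, 7): total = 1110
Minimum is at North with total 1010 blocks.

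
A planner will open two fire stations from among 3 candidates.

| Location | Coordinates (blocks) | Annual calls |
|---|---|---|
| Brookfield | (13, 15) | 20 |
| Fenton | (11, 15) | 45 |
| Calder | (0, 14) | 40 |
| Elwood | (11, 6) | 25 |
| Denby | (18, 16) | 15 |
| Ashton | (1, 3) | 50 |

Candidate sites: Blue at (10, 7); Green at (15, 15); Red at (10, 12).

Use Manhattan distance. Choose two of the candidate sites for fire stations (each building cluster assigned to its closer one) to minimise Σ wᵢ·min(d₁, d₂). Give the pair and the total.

{Blue, Green}, total 1620

Evaluate every pair (each demand assigned to the nearer of the two):
  {Blue, Green}: total = 1620
  {Blue, Red}: total = 1660
  {Green, Red}: total = 1835
Best pair: {Blue, Green} with total 1620.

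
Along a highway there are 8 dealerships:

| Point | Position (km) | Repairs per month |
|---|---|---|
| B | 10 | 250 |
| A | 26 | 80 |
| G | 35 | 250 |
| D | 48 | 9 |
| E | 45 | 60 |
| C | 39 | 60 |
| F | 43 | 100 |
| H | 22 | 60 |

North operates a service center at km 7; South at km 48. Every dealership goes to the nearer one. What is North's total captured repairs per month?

The indifferent point is the midpoint (7+48)/2 = 27.5; dealerships left of it (closer to North at 7) go to North, those right go to South.
  B at 10 (w=250) → North
  H at 22 (w=60) → North
  A at 26 (w=80) → North
  G at 35 (w=250) → South
  C at 39 (w=60) → South
  F at 43 (w=100) → South
  E at 45 (w=60) → South
  D at 48 (w=9) → South
North captures 390; South captures 479.

390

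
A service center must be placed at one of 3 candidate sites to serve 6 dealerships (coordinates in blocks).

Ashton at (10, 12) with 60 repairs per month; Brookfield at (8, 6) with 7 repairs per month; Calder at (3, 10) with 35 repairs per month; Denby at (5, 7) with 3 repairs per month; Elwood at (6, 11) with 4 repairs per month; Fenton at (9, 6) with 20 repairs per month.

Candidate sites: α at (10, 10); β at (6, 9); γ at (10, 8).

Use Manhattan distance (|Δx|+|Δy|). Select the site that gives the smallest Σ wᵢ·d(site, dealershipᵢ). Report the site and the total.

Total weighted distance at each candidate:
  α (10, 10): total = 551
  β (6, 9): total = 732
  γ (10, 8): total = 689
Minimum is at α with total 551 blocks.

α, total 551 blocks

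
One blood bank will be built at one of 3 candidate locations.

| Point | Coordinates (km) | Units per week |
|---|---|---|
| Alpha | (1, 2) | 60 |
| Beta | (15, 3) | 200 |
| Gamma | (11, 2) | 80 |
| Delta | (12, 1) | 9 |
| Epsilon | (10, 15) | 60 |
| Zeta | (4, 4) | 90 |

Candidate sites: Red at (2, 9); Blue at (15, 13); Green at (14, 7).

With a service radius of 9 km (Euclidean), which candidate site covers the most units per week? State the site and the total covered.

Green, covering 349

Coverage radius r = 9 km; a point is covered iff (Δx)²+(Δy)² ≤ 9² = 81.
  Red (2, 9): covers {Alpha, Zeta} → 150
  Blue (15, 13): covers {Epsilon} → 60
  Green (14, 7): covers {Beta, Gamma, Delta, Epsilon} → 349
Maximum coverage at Green: 349 units per week.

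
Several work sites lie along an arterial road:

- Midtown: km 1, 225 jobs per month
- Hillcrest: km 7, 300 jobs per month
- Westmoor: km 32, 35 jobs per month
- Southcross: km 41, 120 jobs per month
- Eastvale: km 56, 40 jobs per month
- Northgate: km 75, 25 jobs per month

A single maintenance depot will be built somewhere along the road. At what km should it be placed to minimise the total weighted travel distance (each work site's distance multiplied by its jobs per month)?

x = 7

For a sum of weighted absolute distances on a line, the optimum is the weighted median (not the mean). Total weight W = 745; half-weight = 372.5.
Sort by position and accumulate weight:
  km 1 (Midtown, w=225) → cum 225
  km 7 (Hillcrest, w=300) → cum 525  ≥ 372.5 → median here
  km 32 (Westmoor, w=35) → cum 560
  km 41 (Southcross, w=120) → cum 680
  km 56 (Eastvale, w=40) → cum 720
  km 75 (Northgate, w=25) → cum 745
Optimal location: km 7.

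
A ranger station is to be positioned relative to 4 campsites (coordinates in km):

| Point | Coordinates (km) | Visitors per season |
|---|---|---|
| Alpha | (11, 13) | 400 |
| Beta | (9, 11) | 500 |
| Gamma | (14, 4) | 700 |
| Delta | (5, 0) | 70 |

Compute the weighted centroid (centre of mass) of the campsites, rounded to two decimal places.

(11.41, 8.08)

The minimiser of Σwᵢ‖p−pᵢ‖² is the weighted centroid p* = (Σwᵢpᵢ)/(Σwᵢ).
Σwᵢ = 1670.
Σwᵢxᵢ = 400·11 + 500·9 + 700·14 + 70·5 = 19050.
Σwᵢyᵢ = 400·13 + 500·11 + 700·4 + 70·0 = 13500.
x* = 19050/1670 = 11.41, y* = 13500/1670 = 8.08.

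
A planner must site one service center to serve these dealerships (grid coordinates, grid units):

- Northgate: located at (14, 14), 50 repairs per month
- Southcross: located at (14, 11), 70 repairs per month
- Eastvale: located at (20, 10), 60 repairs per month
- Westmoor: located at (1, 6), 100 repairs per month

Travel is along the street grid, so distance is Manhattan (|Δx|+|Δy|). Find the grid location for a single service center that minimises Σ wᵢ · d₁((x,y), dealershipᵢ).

(14, 10)

Manhattan distance separates: Σwᵢ(|x−xᵢ|+|y−yᵢ|) = Σwᵢ|x−xᵢ| + Σwᵢ|y−yᵢ|, so x and y are optimised independently as 1-D weighted medians.
Total weight W = 280; half = 140.
x-coordinate, sorted with cumulative weight:
  x=1 (Westmoor, w=100) cum 100
  x=14 (Northgate, w=50) cum 150  ← median
  x=14 (Southcross, w=70) cum 220
  x=20 (Eastvale, w=60) cum 280
⇒ x* = 14
y-coordinate, sorted with cumulative weight:
  y=6 (Westmoor, w=100) cum 100
  y=10 (Eastvale, w=60) cum 160  ← median
  y=11 (Southcross, w=70) cum 230
  y=14 (Northgate, w=50) cum 280
⇒ y* = 10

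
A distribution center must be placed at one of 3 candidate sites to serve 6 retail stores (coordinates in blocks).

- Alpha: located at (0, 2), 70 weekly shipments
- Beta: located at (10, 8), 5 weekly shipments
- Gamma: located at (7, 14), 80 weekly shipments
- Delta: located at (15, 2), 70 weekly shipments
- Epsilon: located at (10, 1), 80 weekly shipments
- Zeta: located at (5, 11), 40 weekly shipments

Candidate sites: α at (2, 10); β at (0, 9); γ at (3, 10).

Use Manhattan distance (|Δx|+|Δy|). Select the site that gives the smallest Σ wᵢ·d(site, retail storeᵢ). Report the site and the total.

Total weighted distance at each candidate:
  α (2, 10): total = 4460
  β (0, 9): total = 4765
  γ (3, 10): total = 4255
Minimum is at γ with total 4255 blocks.

γ, total 4255 blocks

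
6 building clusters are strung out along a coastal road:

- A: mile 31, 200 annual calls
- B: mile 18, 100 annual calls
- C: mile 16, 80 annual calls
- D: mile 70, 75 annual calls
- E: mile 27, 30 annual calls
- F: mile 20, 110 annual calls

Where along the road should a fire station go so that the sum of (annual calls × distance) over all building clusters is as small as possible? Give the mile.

x = 27

For a sum of weighted absolute distances on a line, the optimum is the weighted median (not the mean). Total weight W = 595; half-weight = 297.5.
Sort by position and accumulate weight:
  mile 16 (C, w=80) → cum 80
  mile 18 (B, w=100) → cum 180
  mile 20 (F, w=110) → cum 290
  mile 27 (E, w=30) → cum 320  ≥ 297.5 → median here
  mile 31 (A, w=200) → cum 520
  mile 70 (D, w=75) → cum 595
Optimal location: mile 27.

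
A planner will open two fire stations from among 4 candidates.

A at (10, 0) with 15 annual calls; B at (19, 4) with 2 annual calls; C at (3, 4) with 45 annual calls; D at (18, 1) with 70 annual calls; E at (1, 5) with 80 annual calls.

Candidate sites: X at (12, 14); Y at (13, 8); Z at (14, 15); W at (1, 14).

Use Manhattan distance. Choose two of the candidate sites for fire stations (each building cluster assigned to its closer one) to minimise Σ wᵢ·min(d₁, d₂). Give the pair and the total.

Evaluate every pair (each demand assigned to the nearer of the two):
  {Y, W}: total = 2285
  {Z, W}: total = 2837
  {X, Y}: total = 2855
  {Y, Z}: total = 2855
  {X, W}: total = 2864
  {X, Z}: total = 3987
Best pair: {Y, W} with total 2285.

{Y, W}, total 2285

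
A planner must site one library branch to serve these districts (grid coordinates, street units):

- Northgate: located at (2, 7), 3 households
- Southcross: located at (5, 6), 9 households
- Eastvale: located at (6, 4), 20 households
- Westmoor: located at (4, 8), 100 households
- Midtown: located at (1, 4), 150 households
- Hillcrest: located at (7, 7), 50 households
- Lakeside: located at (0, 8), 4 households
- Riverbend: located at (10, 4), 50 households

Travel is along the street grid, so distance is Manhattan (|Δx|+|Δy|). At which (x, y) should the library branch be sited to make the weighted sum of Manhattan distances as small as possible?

(4, 4)

Manhattan distance separates: Σwᵢ(|x−xᵢ|+|y−yᵢ|) = Σwᵢ|x−xᵢ| + Σwᵢ|y−yᵢ|, so x and y are optimised independently as 1-D weighted medians.
Total weight W = 386; half = 193.
x-coordinate, sorted with cumulative weight:
  x=0 (Lakeside, w=4) cum 4
  x=1 (Midtown, w=150) cum 154
  x=2 (Northgate, w=3) cum 157
  x=4 (Westmoor, w=100) cum 257  ← median
  x=5 (Southcross, w=9) cum 266
  x=6 (Eastvale, w=20) cum 286
  x=7 (Hillcrest, w=50) cum 336
  x=10 (Riverbend, w=50) cum 386
⇒ x* = 4
y-coordinate, sorted with cumulative weight:
  y=4 (Eastvale, w=20) cum 20
  y=4 (Midtown, w=150) cum 170
  y=4 (Riverbend, w=50) cum 220  ← median
  y=6 (Southcross, w=9) cum 229
  y=7 (Northgate, w=3) cum 232
  y=7 (Hillcrest, w=50) cum 282
  y=8 (Westmoor, w=100) cum 382
  y=8 (Lakeside, w=4) cum 386
⇒ y* = 4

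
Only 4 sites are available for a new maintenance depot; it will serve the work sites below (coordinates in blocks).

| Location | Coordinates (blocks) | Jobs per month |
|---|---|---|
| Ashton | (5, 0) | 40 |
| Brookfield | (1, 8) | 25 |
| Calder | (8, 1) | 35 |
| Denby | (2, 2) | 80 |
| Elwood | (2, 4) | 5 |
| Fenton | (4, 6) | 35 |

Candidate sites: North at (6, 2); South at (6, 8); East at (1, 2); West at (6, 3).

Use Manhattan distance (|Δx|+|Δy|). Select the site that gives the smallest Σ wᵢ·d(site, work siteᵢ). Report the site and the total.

East, total 1010 blocks

Total weighted distance at each candidate:
  North (6, 2): total = 1060
  South (6, 8): total = 1780
  East (1, 2): total = 1010
  West (6, 3): total = 1150
Minimum is at East with total 1010 blocks.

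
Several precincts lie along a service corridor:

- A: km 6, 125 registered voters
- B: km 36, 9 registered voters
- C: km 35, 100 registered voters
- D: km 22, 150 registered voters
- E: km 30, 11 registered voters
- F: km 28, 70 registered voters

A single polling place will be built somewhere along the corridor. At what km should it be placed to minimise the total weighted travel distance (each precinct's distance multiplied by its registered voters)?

For a sum of weighted absolute distances on a line, the optimum is the weighted median (not the mean). Total weight W = 465; half-weight = 232.5.
Sort by position and accumulate weight:
  km 6 (A, w=125) → cum 125
  km 22 (D, w=150) → cum 275  ≥ 232.5 → median here
  km 28 (F, w=70) → cum 345
  km 30 (E, w=11) → cum 356
  km 35 (C, w=100) → cum 456
  km 36 (B, w=9) → cum 465
Optimal location: km 22.

x = 22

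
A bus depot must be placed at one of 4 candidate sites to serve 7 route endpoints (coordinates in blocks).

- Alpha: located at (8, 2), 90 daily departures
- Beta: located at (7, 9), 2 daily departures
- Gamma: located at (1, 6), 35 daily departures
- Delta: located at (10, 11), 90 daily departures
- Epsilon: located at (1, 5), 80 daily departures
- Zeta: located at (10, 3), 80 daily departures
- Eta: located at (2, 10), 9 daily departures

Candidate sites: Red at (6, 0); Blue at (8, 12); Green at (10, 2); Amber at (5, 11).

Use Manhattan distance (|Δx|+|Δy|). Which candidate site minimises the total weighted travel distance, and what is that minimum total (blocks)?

Green, total 2649 blocks

Total weighted distance at each candidate:
  Red (6, 0): total = 3601
  Blue (8, 12): total = 3705
  Green (10, 2): total = 2649
  Amber (5, 11): total = 3729
Minimum is at Green with total 2649 blocks.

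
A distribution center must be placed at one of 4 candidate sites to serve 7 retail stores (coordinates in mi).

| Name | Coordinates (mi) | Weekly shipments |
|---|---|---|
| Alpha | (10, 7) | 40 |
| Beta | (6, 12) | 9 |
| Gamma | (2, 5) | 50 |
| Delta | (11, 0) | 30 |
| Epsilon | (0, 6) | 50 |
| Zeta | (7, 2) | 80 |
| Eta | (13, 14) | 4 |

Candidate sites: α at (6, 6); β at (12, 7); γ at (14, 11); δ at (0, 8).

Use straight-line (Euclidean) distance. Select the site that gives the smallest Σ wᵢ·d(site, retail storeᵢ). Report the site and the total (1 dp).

Total weighted distance at each candidate:
  α (6, 6): total = 1331.8
  β (12, 7): total = 2068.4
  γ (14, 11): total = 2979.8
  δ (0, 8): total = 1950.1
Minimum is at α with total 1331.8 mi.

α, total 1331.8 mi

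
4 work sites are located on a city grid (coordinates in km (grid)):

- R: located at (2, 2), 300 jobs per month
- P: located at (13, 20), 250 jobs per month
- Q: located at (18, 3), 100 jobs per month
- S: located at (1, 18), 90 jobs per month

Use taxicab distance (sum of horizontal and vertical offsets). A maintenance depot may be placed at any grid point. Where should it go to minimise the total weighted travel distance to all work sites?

(2, 3)

Manhattan distance separates: Σwᵢ(|x−xᵢ|+|y−yᵢ|) = Σwᵢ|x−xᵢ| + Σwᵢ|y−yᵢ|, so x and y are optimised independently as 1-D weighted medians.
Total weight W = 740; half = 370.
x-coordinate, sorted with cumulative weight:
  x=1 (S, w=90) cum 90
  x=2 (R, w=300) cum 390  ← median
  x=13 (P, w=250) cum 640
  x=18 (Q, w=100) cum 740
⇒ x* = 2
y-coordinate, sorted with cumulative weight:
  y=2 (R, w=300) cum 300
  y=3 (Q, w=100) cum 400  ← median
  y=18 (S, w=90) cum 490
  y=20 (P, w=250) cum 740
⇒ y* = 3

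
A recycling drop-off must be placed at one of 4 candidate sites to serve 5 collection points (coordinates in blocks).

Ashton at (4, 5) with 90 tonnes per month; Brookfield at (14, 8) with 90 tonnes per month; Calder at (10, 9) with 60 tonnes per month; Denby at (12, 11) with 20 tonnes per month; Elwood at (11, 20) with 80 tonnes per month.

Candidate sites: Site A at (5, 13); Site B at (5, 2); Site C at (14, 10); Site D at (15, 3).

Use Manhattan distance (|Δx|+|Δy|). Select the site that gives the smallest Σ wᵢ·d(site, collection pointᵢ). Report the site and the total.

Site C, total 2930 blocks

Total weighted distance at each candidate:
  Site A (5, 13): total = 3830
  Site B (5, 2): total = 4670
  Site C (14, 10): total = 2930
  Site D (15, 3): total = 4270
Minimum is at Site C with total 2930 blocks.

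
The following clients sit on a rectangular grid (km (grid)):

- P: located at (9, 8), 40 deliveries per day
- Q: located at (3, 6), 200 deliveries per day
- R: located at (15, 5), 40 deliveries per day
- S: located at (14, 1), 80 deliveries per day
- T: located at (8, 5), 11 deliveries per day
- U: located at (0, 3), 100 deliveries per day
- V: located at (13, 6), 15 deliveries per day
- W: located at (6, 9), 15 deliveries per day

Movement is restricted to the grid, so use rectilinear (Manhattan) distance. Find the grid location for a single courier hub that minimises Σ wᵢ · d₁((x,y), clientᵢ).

(3, 6)

Manhattan distance separates: Σwᵢ(|x−xᵢ|+|y−yᵢ|) = Σwᵢ|x−xᵢ| + Σwᵢ|y−yᵢ|, so x and y are optimised independently as 1-D weighted medians.
Total weight W = 501; half = 250.5.
x-coordinate, sorted with cumulative weight:
  x=0 (U, w=100) cum 100
  x=3 (Q, w=200) cum 300  ← median
  x=6 (W, w=15) cum 315
  x=8 (T, w=11) cum 326
  x=9 (P, w=40) cum 366
  x=13 (V, w=15) cum 381
  x=14 (S, w=80) cum 461
  x=15 (R, w=40) cum 501
⇒ x* = 3
y-coordinate, sorted with cumulative weight:
  y=1 (S, w=80) cum 80
  y=3 (U, w=100) cum 180
  y=5 (R, w=40) cum 220
  y=5 (T, w=11) cum 231
  y=6 (Q, w=200) cum 431  ← median
  y=6 (V, w=15) cum 446
  y=8 (P, w=40) cum 486
  y=9 (W, w=15) cum 501
⇒ y* = 6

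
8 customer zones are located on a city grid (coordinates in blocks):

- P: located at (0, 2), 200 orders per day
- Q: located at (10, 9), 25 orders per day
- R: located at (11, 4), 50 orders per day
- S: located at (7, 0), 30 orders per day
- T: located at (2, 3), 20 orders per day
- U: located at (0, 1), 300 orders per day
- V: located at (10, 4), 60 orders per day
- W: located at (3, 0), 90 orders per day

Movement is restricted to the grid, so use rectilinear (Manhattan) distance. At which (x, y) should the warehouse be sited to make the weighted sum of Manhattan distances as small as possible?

Manhattan distance separates: Σwᵢ(|x−xᵢ|+|y−yᵢ|) = Σwᵢ|x−xᵢ| + Σwᵢ|y−yᵢ|, so x and y are optimised independently as 1-D weighted medians.
Total weight W = 775; half = 387.5.
x-coordinate, sorted with cumulative weight:
  x=0 (P, w=200) cum 200
  x=0 (U, w=300) cum 500  ← median
  x=2 (T, w=20) cum 520
  x=3 (W, w=90) cum 610
  x=7 (S, w=30) cum 640
  x=10 (Q, w=25) cum 665
  x=10 (V, w=60) cum 725
  x=11 (R, w=50) cum 775
⇒ x* = 0
y-coordinate, sorted with cumulative weight:
  y=0 (S, w=30) cum 30
  y=0 (W, w=90) cum 120
  y=1 (U, w=300) cum 420  ← median
  y=2 (P, w=200) cum 620
  y=3 (T, w=20) cum 640
  y=4 (R, w=50) cum 690
  y=4 (V, w=60) cum 750
  y=9 (Q, w=25) cum 775
⇒ y* = 1

(0, 1)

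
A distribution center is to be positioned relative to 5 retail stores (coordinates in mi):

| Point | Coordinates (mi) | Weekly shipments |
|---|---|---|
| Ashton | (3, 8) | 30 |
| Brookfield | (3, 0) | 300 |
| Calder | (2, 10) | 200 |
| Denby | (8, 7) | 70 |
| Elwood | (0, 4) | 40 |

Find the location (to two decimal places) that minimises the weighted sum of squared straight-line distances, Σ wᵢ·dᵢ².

(3.05, 4.52)

The minimiser of Σwᵢ‖p−pᵢ‖² is the weighted centroid p* = (Σwᵢpᵢ)/(Σwᵢ).
Σwᵢ = 640.
Σwᵢxᵢ = 30·3 + 300·3 + 200·2 + 70·8 + 40·0 = 1950.
Σwᵢyᵢ = 30·8 + 300·0 + 200·10 + 70·7 + 40·4 = 2890.
x* = 1950/640 = 3.05, y* = 2890/640 = 4.52.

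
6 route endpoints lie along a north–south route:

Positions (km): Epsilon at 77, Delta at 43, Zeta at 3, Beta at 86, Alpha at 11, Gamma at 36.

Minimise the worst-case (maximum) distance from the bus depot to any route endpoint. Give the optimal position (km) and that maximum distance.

location 44.5, max distance 41.5

The 1-center on a line is the midpoint of the two extreme points: leftmost at 3, rightmost at 86.
Optimal location = (3 + 86)/2 = 44.5; maximum distance = (86 − 3)/2 = 41.5.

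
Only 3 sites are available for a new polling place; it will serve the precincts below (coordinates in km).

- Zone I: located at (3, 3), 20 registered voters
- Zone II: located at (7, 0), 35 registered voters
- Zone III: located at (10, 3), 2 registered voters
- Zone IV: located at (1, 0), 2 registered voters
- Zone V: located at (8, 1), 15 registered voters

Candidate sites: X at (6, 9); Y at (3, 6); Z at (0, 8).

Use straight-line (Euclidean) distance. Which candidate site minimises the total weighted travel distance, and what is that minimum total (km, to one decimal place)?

Y, total 446.3 km

Total weighted distance at each candidate:
  X (6, 9): total = 609.8
  Y (3, 6): total = 446.3
  Z (0, 8): total = 686.6
Minimum is at Y with total 446.3 km.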